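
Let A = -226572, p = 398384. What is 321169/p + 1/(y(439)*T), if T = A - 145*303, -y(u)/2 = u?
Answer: 38139645317029/47309125042032 ≈ 0.80618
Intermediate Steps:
y(u) = -2*u
T = -270507 (T = -226572 - 145*303 = -226572 - 1*43935 = -226572 - 43935 = -270507)
321169/p + 1/(y(439)*T) = 321169/398384 + 1/(-2*439*(-270507)) = 321169*(1/398384) - 1/270507/(-878) = 321169/398384 - 1/878*(-1/270507) = 321169/398384 + 1/237505146 = 38139645317029/47309125042032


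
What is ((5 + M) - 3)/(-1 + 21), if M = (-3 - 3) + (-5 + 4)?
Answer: -1/4 ≈ -0.25000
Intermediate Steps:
M = -7 (M = -6 - 1 = -7)
((5 + M) - 3)/(-1 + 21) = ((5 - 7) - 3)/(-1 + 21) = (-2 - 3)/20 = (1/20)*(-5) = -1/4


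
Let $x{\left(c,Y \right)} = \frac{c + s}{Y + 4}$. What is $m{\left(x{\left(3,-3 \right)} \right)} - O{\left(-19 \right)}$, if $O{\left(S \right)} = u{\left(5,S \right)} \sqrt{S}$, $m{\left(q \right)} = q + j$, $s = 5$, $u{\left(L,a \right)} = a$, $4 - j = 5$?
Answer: $7 + 19 i \sqrt{19} \approx 7.0 + 82.819 i$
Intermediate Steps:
$j = -1$ ($j = 4 - 5 = -1$)
$x{\left(c,Y \right)} = \frac{5 + c}{4 + Y}$ ($x{\left(c,Y \right)} = \frac{c + 5}{Y + 4} = \frac{5 + c}{4 + Y}$)
$m{\left(q \right)} = -1 + q$ ($m{\left(q \right)} = q - 1 = -1 + q$)
$O{\left(S \right)} = S^{\frac{3}{2}}$ ($O{\left(S \right)} = S \sqrt{S} = S^{\frac{3}{2}}$)
$m{\left(x{\left(3,-3 \right)} \right)} - O{\left(-19 \right)} = \left(-1 + \frac{5 + 3}{4 - 3}\right) - \left(-19\right)^{\frac{3}{2}} = \left(-1 + 1^{-1} \cdot 8\right) - - 19 i \sqrt{19} = \left(-1 + 1 \cdot 8\right) + 19 i \sqrt{19} = \left(-1 + 8\right) + 19 i \sqrt{19} = 7 + 19 i \sqrt{19}$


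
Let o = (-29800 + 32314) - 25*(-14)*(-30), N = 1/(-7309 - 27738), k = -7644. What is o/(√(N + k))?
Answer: 726*I*√9389065680643/24354479 ≈ 91.342*I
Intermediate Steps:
N = -1/35047 (N = 1/(-35047) = -1/35047 ≈ -2.8533e-5)
o = -7986 (o = 2514 + 350*(-30) = 2514 - 10500 = -7986)
o/(√(N + k)) = -7986/√(-1/35047 - 7644) = -7986*(-I*√9389065680643/267899269) = -(-726)*I*√9389065680643/24354479 = 726*I*√9389065680643/24354479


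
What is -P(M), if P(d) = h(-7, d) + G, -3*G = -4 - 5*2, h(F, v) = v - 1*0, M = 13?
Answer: -53/3 ≈ -17.667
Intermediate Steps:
h(F, v) = v (h(F, v) = v + 0 = v)
G = 14/3 (G = -(-4 - 5*2)/3 = -(-4 - 10)/3 = -1/3*(-14) = 14/3 ≈ 4.6667)
P(d) = 14/3 + d (P(d) = d + 14/3 = 14/3 + d)
-P(M) = -(14/3 + 13) = -1*53/3 = -53/3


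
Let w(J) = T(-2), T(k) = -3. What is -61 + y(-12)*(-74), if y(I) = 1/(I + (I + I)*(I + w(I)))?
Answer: -10651/174 ≈ -61.213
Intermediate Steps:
w(J) = -3
y(I) = 1/(I + 2*I*(-3 + I)) (y(I) = 1/(I + (I + I)*(I - 3)) = 1/(I + (2*I)*(-3 + I)) = 1/(I + 2*I*(-3 + I)))
-61 + y(-12)*(-74) = -61 + (1/((-12)*(-5 + 2*(-12))))*(-74) = -61 - 1/(12*(-5 - 24))*(-74) = -61 - 1/12/(-29)*(-74) = -61 - 1/12*(-1/29)*(-74) = -61 + (1/348)*(-74) = -61 - 37/174 = -10651/174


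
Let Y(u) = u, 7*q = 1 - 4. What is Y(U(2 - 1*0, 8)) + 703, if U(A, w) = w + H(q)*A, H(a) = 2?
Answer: 715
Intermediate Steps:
q = -3/7 (q = (1 - 4)/7 = (⅐)*(-3) = -3/7 ≈ -0.42857)
U(A, w) = w + 2*A
Y(U(2 - 1*0, 8)) + 703 = (8 + 2*(2 - 1*0)) + 703 = (8 + 2*(2 + 0)) + 703 = (8 + 2*2) + 703 = (8 + 4) + 703 = 12 + 703 = 715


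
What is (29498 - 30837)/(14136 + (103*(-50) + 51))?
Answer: -1339/9037 ≈ -0.14817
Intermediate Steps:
(29498 - 30837)/(14136 + (103*(-50) + 51)) = -1339/(14136 + (-5150 + 51)) = -1339/(14136 - 5099) = -1339/9037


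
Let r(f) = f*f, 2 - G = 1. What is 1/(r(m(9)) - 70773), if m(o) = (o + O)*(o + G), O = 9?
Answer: -1/38373 ≈ -2.6060e-5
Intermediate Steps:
G = 1 (G = 2 - 1*1 = 2 - 1 = 1)
m(o) = (1 + o)*(9 + o) (m(o) = (o + 9)*(o + 1) = (9 + o)*(1 + o) = (1 + o)*(9 + o))
r(f) = f**2
1/(r(m(9)) - 70773) = 1/((9 + 9**2 + 10*9)**2 - 70773) = 1/((9 + 81 + 90)**2 - 70773) = 1/(180**2 - 70773) = 1/(32400 - 70773) = 1/(-38373) = -1/38373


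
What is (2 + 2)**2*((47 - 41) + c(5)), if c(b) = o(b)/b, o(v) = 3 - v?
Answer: 448/5 ≈ 89.600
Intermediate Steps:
c(b) = (3 - b)/b
(2 + 2)**2*((47 - 41) + c(5)) = (2 + 2)**2*((47 - 41) + (3 - 1*5)/5) = 4**2*(6 + (3 - 5)/5) = 16*(6 + (1/5)*(-2)) = 16*(6 - 2/5) = 16*(28/5) = 448/5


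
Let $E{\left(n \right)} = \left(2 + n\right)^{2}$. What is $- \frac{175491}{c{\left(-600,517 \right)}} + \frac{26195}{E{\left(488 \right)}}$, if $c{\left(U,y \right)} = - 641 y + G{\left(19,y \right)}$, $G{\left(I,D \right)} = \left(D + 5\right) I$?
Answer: $\frac{10111306301}{15437421580} \approx 0.65499$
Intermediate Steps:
$G{\left(I,D \right)} = I \left(5 + D\right)$ ($G{\left(I,D \right)} = \left(5 + D\right) I = I \left(5 + D\right)$)
$c{\left(U,y \right)} = 95 - 622 y$ ($c{\left(U,y \right)} = - 641 y + 19 \left(5 + y\right) = - 641 y + \left(95 + 19 y\right) = 95 - 622 y$)
$- \frac{175491}{c{\left(-600,517 \right)}} + \frac{26195}{E{\left(488 \right)}} = - \frac{175491}{95 - 321574} + \frac{26195}{\left(2 + 488\right)^{2}} = - \frac{175491}{95 - 321574} + \frac{26195}{490^{2}} = - \frac{175491}{-321479} + \frac{26195}{240100} = \left(-175491\right) \left(- \frac{1}{321479}\right) + 26195 \cdot \frac{1}{240100} = \frac{175491}{321479} + \frac{5239}{48020} = \frac{10111306301}{15437421580}$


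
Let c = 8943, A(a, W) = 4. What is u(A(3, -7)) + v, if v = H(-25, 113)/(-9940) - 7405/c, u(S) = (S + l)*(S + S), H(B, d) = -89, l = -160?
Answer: -111011797933/88893420 ≈ -1248.8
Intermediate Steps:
u(S) = 2*S*(-160 + S) (u(S) = (S - 160)*(S + S) = (-160 + S)*(2*S) = 2*S*(-160 + S))
v = -72809773/88893420 (v = -89/(-9940) - 7405/8943 = -89*(-1/9940) - 7405*1/8943 = 89/9940 - 7405/8943 = -72809773/88893420 ≈ -0.81907)
u(A(3, -7)) + v = 2*4*(-160 + 4) - 72809773/88893420 = 2*4*(-156) - 72809773/88893420 = -1248 - 72809773/88893420 = -111011797933/88893420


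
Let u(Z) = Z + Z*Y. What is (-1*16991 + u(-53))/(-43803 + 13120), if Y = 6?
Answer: 17362/30683 ≈ 0.56585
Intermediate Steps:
u(Z) = 7*Z (u(Z) = Z + Z*6 = Z + 6*Z = 7*Z)
(-1*16991 + u(-53))/(-43803 + 13120) = (-1*16991 + 7*(-53))/(-43803 + 13120) = (-16991 - 371)/(-30683) = -17362*(-1/30683) = 17362/30683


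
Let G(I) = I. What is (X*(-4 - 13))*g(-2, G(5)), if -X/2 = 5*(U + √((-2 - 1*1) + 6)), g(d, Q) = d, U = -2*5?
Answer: 3400 - 340*√3 ≈ 2811.1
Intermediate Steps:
U = -10
X = 100 - 10*√3 (X = -10*(-10 + √((-2 - 1*1) + 6)) = -10*(-10 + √((-2 - 1) + 6)) = -10*(-10 + √(-3 + 6)) = -10*(-10 + √3) = -2*(-50 + 5*√3) = 100 - 10*√3 ≈ 82.679)
(X*(-4 - 13))*g(-2, G(5)) = ((100 - 10*√3)*(-4 - 13))*(-2) = ((100 - 10*√3)*(-17))*(-2) = (-1700 + 170*√3)*(-2) = 3400 - 340*√3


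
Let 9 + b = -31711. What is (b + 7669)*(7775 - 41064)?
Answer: 800633739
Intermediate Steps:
b = -31720 (b = -9 - 31711 = -31720)
(b + 7669)*(7775 - 41064) = (-31720 + 7669)*(7775 - 41064) = -24051*(-33289) = 800633739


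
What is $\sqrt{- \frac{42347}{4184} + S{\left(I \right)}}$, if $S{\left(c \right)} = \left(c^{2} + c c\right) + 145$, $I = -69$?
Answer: $\frac{\sqrt{42262982526}}{2092} \approx 98.269$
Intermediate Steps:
$S{\left(c \right)} = 145 + 2 c^{2}$ ($S{\left(c \right)} = \left(c^{2} + c^{2}\right) + 145 = 2 c^{2} + 145 = 145 + 2 c^{2}$)
$\sqrt{- \frac{42347}{4184} + S{\left(I \right)}} = \sqrt{- \frac{42347}{4184} + \left(145 + 2 \left(-69\right)^{2}\right)} = \sqrt{\left(-42347\right) \frac{1}{4184} + \left(145 + 2 \cdot 4761\right)} = \sqrt{- \frac{42347}{4184} + \left(145 + 9522\right)} = \sqrt{- \frac{42347}{4184} + 9667} = \sqrt{\frac{40404381}{4184}} = \frac{\sqrt{42262982526}}{2092}$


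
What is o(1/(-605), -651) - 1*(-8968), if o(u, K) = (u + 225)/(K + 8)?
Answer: 3488550396/389015 ≈ 8967.7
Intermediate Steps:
o(u, K) = (225 + u)/(8 + K)
o(1/(-605), -651) - 1*(-8968) = (225 + 1/(-605))/(8 - 651) - 1*(-8968) = (225 - 1/605)/(-643) + 8968 = -1/643*136124/605 + 8968 = -136124/389015 + 8968 = 3488550396/389015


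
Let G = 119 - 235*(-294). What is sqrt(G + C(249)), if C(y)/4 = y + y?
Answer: sqrt(71201) ≈ 266.83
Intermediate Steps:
C(y) = 8*y (C(y) = 4*(y + y) = 4*(2*y) = 8*y)
G = 69209 (G = 119 + 69090 = 69209)
sqrt(G + C(249)) = sqrt(69209 + 8*249) = sqrt(69209 + 1992) = sqrt(71201)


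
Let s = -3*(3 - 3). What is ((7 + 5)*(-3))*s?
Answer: 0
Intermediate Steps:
s = 0 (s = -3*0 = 0)
((7 + 5)*(-3))*s = ((7 + 5)*(-3))*0 = (12*(-3))*0 = -36*0 = 0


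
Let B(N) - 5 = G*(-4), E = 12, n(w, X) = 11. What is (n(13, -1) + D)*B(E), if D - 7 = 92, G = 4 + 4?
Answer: -2970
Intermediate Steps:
G = 8
D = 99 (D = 7 + 92 = 99)
B(N) = -27 (B(N) = 5 + 8*(-4) = 5 - 32 = -27)
(n(13, -1) + D)*B(E) = (11 + 99)*(-27) = 110*(-27) = -2970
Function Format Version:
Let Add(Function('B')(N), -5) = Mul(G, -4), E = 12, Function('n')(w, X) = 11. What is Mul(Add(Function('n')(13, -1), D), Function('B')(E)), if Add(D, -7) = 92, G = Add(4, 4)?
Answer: -2970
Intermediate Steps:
G = 8
D = 99 (D = Add(7, 92) = 99)
Function('B')(N) = -27 (Function('B')(N) = Add(5, Mul(8, -4)) = Add(5, -32) = -27)
Mul(Add(Function('n')(13, -1), D), Function('B')(E)) = Mul(Add(11, 99), -27) = Mul(110, -27) = -2970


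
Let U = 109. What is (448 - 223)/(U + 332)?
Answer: 25/49 ≈ 0.51020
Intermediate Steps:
(448 - 223)/(U + 332) = (448 - 223)/(109 + 332) = 225/441 = 225*(1/441) = 25/49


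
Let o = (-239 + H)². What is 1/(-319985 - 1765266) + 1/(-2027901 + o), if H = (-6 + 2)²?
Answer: -82927/84183370228 ≈ -9.8508e-7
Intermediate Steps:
H = 16 (H = (-4)² = 16)
o = 49729 (o = (-239 + 16)² = (-223)² = 49729)
1/(-319985 - 1765266) + 1/(-2027901 + o) = 1/(-319985 - 1765266) + 1/(-2027901 + 49729) = 1/(-2085251) + 1/(-1978172) = -1/2085251 - 1/1978172 = -82927/84183370228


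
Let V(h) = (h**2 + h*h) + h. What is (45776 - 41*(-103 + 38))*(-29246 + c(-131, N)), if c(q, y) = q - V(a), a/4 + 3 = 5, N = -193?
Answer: -1429639233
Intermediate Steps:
a = 8 (a = -12 + 4*5 = -12 + 20 = 8)
V(h) = h + 2*h**2 (V(h) = (h**2 + h**2) + h = 2*h**2 + h = h + 2*h**2)
c(q, y) = -136 + q (c(q, y) = q - 8*(1 + 2*8) = q - 8*(1 + 16) = q - 8*17 = q - 1*136 = q - 136 = -136 + q)
(45776 - 41*(-103 + 38))*(-29246 + c(-131, N)) = (45776 - 41*(-103 + 38))*(-29246 + (-136 - 131)) = (45776 - 41*(-65))*(-29246 - 267) = (45776 + 2665)*(-29513) = 48441*(-29513) = -1429639233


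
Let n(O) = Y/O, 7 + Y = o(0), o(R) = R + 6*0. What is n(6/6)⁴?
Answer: 2401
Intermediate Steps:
o(R) = R (o(R) = R + 0 = R)
Y = -7 (Y = -7 + 0 = -7)
n(O) = -7/O
n(6/6)⁴ = (-7/1)⁴ = (-7*1)⁴ = (-7)⁴ = 2401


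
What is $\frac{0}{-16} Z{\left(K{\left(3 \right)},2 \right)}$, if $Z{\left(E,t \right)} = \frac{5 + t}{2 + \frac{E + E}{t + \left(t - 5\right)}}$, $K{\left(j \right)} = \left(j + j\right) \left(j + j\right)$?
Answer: $0$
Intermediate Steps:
$K{\left(j \right)} = 4 j^{2}$ ($K{\left(j \right)} = 2 j 2 j = 4 j^{2}$)
$Z{\left(E,t \right)} = \frac{5 + t}{2 + \frac{2 E}{-5 + 2 t}}$ ($Z{\left(E,t \right)} = \frac{5 + t}{2 + \frac{2 E}{t + \left(t - 5\right)}} = \frac{5 + t}{2 + \frac{2 E}{t + \left(-5 + t\right)}} = \frac{5 + t}{2 + \frac{2 E}{-5 + 2 t}}$)
$\frac{0}{-16} Z{\left(K{\left(3 \right)},2 \right)} = \frac{0}{-16} \frac{-25 + 2 \cdot 2^{2} + 5 \cdot 2}{2 \left(-5 + 4 \cdot 3^{2} + 2 \cdot 2\right)} = 0 \left(- \frac{1}{16}\right) \frac{-25 + 2 \cdot 4 + 10}{2 \left(-5 + 4 \cdot 9 + 4\right)} = 0 \frac{-25 + 8 + 10}{2 \left(-5 + 36 + 4\right)} = 0 \cdot \frac{1}{2} \cdot \frac{1}{35} \left(-7\right) = 0 \left(- \frac{1}{10}\right) = 0$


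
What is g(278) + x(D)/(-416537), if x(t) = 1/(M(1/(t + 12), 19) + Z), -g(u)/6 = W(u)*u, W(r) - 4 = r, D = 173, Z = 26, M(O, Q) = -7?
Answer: -3722651150329/7914203 ≈ -4.7038e+5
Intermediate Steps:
W(r) = 4 + r
g(u) = -6*u*(4 + u) (g(u) = -6*(4 + u)*u = -6*u*(4 + u))
x(t) = 1/19 (x(t) = 1/(-7 + 26) = 1/19)
g(278) + x(D)/(-416537) = -6*278*(4 + 278) + (1/19)/(-416537) = -6*278*282 + (1/19)*(-1/416537) = -470376 - 1/7914203 = -3722651150329/7914203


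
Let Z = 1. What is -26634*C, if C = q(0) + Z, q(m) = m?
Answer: -26634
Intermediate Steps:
C = 1 (C = 0 + 1 = 1)
-26634*C = -26634*1 = -26634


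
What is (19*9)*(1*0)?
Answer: 0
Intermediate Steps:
(19*9)*(1*0) = 171*0 = 0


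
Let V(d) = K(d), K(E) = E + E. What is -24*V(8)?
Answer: -384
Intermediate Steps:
K(E) = 2*E
V(d) = 2*d
-24*V(8) = -48*8 = -24*16 = -384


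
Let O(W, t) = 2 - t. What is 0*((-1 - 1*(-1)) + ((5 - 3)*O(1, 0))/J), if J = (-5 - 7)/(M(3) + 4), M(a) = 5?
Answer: 0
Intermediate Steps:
J = -4/3 (J = (-5 - 7)/(5 + 4) = -12/9 = -12*⅑ = -4/3 ≈ -1.3333)
0*((-1 - 1*(-1)) + ((5 - 3)*O(1, 0))/J) = 0*((-1 - 1*(-1)) + ((5 - 3)*(2 - 1*0))/(-4/3)) = 0*((-1 + 1) + (2*(2 + 0))*(-¾)) = 0*(0 + (2*2)*(-¾)) = 0*(0 + 4*(-¾)) = 0*(0 - 3) = 0*(-3) = 0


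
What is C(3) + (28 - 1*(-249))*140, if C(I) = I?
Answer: 38783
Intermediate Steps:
C(3) + (28 - 1*(-249))*140 = 3 + (28 - 1*(-249))*140 = 3 + (28 + 249)*140 = 3 + 277*140 = 3 + 38780 = 38783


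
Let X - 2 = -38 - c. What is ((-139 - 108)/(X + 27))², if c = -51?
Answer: 61009/1764 ≈ 34.586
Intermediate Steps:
X = 15 (X = 2 + (-38 - 1*(-51)) = 2 + (-38 + 51) = 2 + 13 = 15)
((-139 - 108)/(X + 27))² = ((-139 - 108)/(15 + 27))² = (-247/42)² = 61009/1764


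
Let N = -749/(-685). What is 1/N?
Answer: 685/749 ≈ 0.91455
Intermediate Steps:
N = 749/685 (N = -749*(-1/685) = 749/685 ≈ 1.0934)
1/N = 1/(749/685) = 685/749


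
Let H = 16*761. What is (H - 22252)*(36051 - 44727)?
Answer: 87419376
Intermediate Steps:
H = 12176
(H - 22252)*(36051 - 44727) = (12176 - 22252)*(36051 - 44727) = -10076*(-8676) = 87419376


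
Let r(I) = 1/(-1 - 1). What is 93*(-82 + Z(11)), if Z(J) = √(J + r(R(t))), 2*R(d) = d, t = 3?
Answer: -7626 + 93*√42/2 ≈ -7324.6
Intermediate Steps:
R(d) = d/2
r(I) = -½ (r(I) = 1/(-2) = -½)
Z(J) = √(-½ + J) (Z(J) = √(J - ½) = √(-½ + J))
93*(-82 + Z(11)) = 93*(-82 + √(-2 + 4*11)/2) = 93*(-82 + √(-2 + 44)/2) = 93*(-82 + √42/2) = -7626 + 93*√42/2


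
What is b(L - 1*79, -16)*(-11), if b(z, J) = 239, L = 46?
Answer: -2629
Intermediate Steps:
b(L - 1*79, -16)*(-11) = 239*(-11) = -2629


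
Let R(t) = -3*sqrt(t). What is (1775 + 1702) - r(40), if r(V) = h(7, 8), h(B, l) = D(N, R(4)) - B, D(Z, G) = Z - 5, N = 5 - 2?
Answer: 3486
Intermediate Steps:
N = 3
D(Z, G) = -5 + Z
h(B, l) = -2 - B (h(B, l) = (-5 + 3) - B = -2 - B)
r(V) = -9 (r(V) = -2 - 1*7 = -2 - 7 = -9)
(1775 + 1702) - r(40) = (1775 + 1702) - 1*(-9) = 3477 + 9 = 3486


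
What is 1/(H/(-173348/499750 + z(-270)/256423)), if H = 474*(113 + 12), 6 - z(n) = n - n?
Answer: -11111853926/1898183277328125 ≈ -5.8539e-6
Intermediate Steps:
z(n) = 6 (z(n) = 6 - (n - n) = 6 - 1*0 = 6 + 0 = 6)
H = 59250 (H = 474*125 = 59250)
1/(H/(-173348/499750 + z(-270)/256423)) = 1/(59250/(-173348/499750 + 6/256423)) = 1/(59250/(-173348*1/499750 + 6*(1/256423))) = 1/(59250/(-86674/249875 + 6/256423)) = 1/(59250/(-22223707852/64073697125)) = 1/(59250*(-64073697125/22223707852)) = 1/(-1898183277328125/11111853926) = -11111853926/1898183277328125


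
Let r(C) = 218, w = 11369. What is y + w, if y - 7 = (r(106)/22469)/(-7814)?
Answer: 998657892899/87786383 ≈ 11376.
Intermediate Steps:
y = 614504572/87786383 (y = 7 + (218/22469)/(-7814) = 7 + (218*(1/22469))*(-1/7814) = 7 + (218/22469)*(-1/7814) = 7 - 109/87786383 = 614504572/87786383 ≈ 7.0000)
y + w = 614504572/87786383 + 11369 = 998657892899/87786383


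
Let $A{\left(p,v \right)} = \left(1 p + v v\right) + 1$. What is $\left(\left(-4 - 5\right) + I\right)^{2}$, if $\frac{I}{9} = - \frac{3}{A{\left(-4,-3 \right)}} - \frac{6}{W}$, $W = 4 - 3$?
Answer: $\frac{18225}{4} \approx 4556.3$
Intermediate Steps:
$W = 1$
$A{\left(p,v \right)} = 1 + p + v^{2}$ ($A{\left(p,v \right)} = \left(p + v^{2}\right) + 1 = 1 + p + v^{2}$)
$I = - \frac{117}{2}$ ($I = 9 \left(- \frac{3}{1 - 4 + \left(-3\right)^{2}} - \frac{6}{1}\right) = 9 \left(- \frac{3}{1 - 4 + 9} - 6\right) = 9 \left(- \frac{3}{6} - 6\right) = 9 \left(\left(-3\right) \frac{1}{6} - 6\right) = 9 \left(- \frac{1}{2} - 6\right) = 9 \left(- \frac{13}{2}\right) = - \frac{117}{2} \approx -58.5$)
$\left(\left(-4 - 5\right) + I\right)^{2} = \left(\left(-4 - 5\right) - \frac{117}{2}\right)^{2} = \left(-9 - \frac{117}{2}\right)^{2} = \left(- \frac{135}{2}\right)^{2} = \frac{18225}{4}$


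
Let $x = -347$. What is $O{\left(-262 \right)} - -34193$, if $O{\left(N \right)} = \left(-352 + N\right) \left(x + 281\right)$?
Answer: $74717$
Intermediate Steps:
$O{\left(N \right)} = 23232 - 66 N$ ($O{\left(N \right)} = \left(-352 + N\right) \left(-347 + 281\right) = \left(-352 + N\right) \left(-66\right) = 23232 - 66 N$)
$O{\left(-262 \right)} - -34193 = \left(23232 - -17292\right) - -34193 = \left(23232 + 17292\right) + 34193 = 40524 + 34193 = 74717$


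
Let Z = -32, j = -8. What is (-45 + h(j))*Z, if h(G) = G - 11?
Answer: 2048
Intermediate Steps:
h(G) = -11 + G
(-45 + h(j))*Z = (-45 + (-11 - 8))*(-32) = (-45 - 19)*(-32) = -64*(-32) = 2048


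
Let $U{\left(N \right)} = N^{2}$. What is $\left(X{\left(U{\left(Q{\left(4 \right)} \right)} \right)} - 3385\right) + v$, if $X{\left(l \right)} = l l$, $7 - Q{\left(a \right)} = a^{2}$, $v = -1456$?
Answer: $1720$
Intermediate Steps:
$Q{\left(a \right)} = 7 - a^{2}$
$X{\left(l \right)} = l^{2}$
$\left(X{\left(U{\left(Q{\left(4 \right)} \right)} \right)} - 3385\right) + v = \left(\left(\left(7 - 4^{2}\right)^{2}\right)^{2} - 3385\right) - 1456 = \left(\left(\left(7 - 16\right)^{2}\right)^{2} - 3385\right) - 1456 = \left(\left(\left(-9\right)^{2}\right)^{2} - 3385\right) - 1456 = \left(81^{2} - 3385\right) - 1456 = \left(6561 - 3385\right) - 1456 = 3176 - 1456 = 1720$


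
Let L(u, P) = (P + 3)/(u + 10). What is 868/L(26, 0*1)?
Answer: 10416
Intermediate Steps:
L(u, P) = (3 + P)/(10 + u)
868/L(26, 0*1) = 868/(((3 + 0*1)/(10 + 26))) = 868/(((3 + 0)/36)) = 868/(((1/36)*3)) = 868/(1/12) = 868*12 = 10416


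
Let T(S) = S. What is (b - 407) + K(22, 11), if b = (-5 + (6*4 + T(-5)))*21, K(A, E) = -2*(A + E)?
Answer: -179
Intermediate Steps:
K(A, E) = -2*A - 2*E
b = 294 (b = (-5 + (6*4 - 5))*21 = (-5 + (24 - 5))*21 = (-5 + 19)*21 = 14*21 = 294)
(b - 407) + K(22, 11) = (294 - 407) + (-2*22 - 2*11) = -113 + (-44 - 22) = -113 - 66 = -179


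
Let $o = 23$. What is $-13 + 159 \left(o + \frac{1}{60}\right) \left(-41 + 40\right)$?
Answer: $- \frac{73453}{20} \approx -3672.6$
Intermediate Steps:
$-13 + 159 \left(o + \frac{1}{60}\right) \left(-41 + 40\right) = -13 + 159 \left(23 + \frac{1}{60}\right) \left(-41 + 40\right) = -13 + 159 \left(23 + \frac{1}{60}\right) \left(-1\right) = -13 + 159 \cdot \frac{1381}{60} \left(-1\right) = -13 + 159 \left(- \frac{1381}{60}\right) = -13 - \frac{73193}{20} = - \frac{73453}{20}$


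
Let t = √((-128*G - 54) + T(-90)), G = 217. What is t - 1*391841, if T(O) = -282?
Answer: -391841 + 4*I*√1757 ≈ -3.9184e+5 + 167.67*I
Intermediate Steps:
t = 4*I*√1757 (t = √((-128*217 - 54) - 282) = √((-27776 - 54) - 282) = √(-27830 - 282) = √(-28112) = 4*I*√1757 ≈ 167.67*I)
t - 1*391841 = 4*I*√1757 - 1*391841 = 4*I*√1757 - 391841 = -391841 + 4*I*√1757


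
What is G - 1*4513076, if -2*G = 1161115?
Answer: -10187267/2 ≈ -5.0936e+6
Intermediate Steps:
G = -1161115/2 (G = -½*1161115 = -1161115/2 ≈ -5.8056e+5)
G - 1*4513076 = -1161115/2 - 1*4513076 = -1161115/2 - 4513076 = -10187267/2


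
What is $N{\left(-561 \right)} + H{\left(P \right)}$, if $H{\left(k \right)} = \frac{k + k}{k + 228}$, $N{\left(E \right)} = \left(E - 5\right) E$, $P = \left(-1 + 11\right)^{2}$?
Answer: $\frac{13018591}{41} \approx 3.1753 \cdot 10^{5}$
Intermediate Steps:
$P = 100$ ($P = 10^{2} = 100$)
$N{\left(E \right)} = E \left(-5 + E\right)$ ($N{\left(E \right)} = \left(-5 + E\right) E = E \left(-5 + E\right)$)
$H{\left(k \right)} = \frac{2 k}{228 + k}$
$N{\left(-561 \right)} + H{\left(P \right)} = - 561 \left(-5 - 561\right) + 2 \cdot 100 \frac{1}{228 + 100} = \left(-561\right) \left(-566\right) + 2 \cdot 100 \cdot \frac{1}{328} = 317526 + 2 \cdot 100 \cdot \frac{1}{328} = 317526 + \frac{25}{41} = \frac{13018591}{41}$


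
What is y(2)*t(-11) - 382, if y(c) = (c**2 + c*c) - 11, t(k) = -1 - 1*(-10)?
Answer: -409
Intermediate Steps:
t(k) = 9 (t(k) = -1 + 10 = 9)
y(c) = -11 + 2*c**2 (y(c) = (c**2 + c**2) - 11 = 2*c**2 - 11 = -11 + 2*c**2)
y(2)*t(-11) - 382 = (-11 + 2*2**2)*9 - 382 = (-11 + 2*4)*9 - 382 = (-11 + 8)*9 - 382 = -3*9 - 382 = -27 - 382 = -409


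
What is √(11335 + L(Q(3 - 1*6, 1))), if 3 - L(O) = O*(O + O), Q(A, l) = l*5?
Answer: 2*√2822 ≈ 106.24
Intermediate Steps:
Q(A, l) = 5*l
L(O) = 3 - 2*O² (L(O) = 3 - O*(O + O) = 3 - O*2*O = 3 - 2*O²)
√(11335 + L(Q(3 - 1*6, 1))) = √(11335 + (3 - 2*(5*1)²)) = √(11335 + (3 - 2*5²)) = √(11335 + (3 - 2*25)) = √(11335 + (3 - 50)) = √(11335 - 47) = √11288 = 2*√2822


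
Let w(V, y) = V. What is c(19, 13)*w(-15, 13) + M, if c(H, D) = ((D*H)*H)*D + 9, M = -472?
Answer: -915742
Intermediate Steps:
c(H, D) = 9 + D**2*H**2 (c(H, D) = (D*H**2)*D + 9 = D**2*H**2 + 9 = 9 + D**2*H**2)
c(19, 13)*w(-15, 13) + M = (9 + 13**2*19**2)*(-15) - 472 = (9 + 169*361)*(-15) - 472 = (9 + 61009)*(-15) - 472 = 61018*(-15) - 472 = -915270 - 472 = -915742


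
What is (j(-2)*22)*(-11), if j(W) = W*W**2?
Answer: 1936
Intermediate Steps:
j(W) = W**3
(j(-2)*22)*(-11) = ((-2)**3*22)*(-11) = -8*22*(-11) = -176*(-11) = 1936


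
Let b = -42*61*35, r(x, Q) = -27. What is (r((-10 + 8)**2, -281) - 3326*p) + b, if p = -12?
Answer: -49785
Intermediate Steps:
b = -89670 (b = -2562*35 = -89670)
(r((-10 + 8)**2, -281) - 3326*p) + b = (-27 - 3326*(-12)) - 89670 = (-27 + 39912) - 89670 = 39885 - 89670 = -49785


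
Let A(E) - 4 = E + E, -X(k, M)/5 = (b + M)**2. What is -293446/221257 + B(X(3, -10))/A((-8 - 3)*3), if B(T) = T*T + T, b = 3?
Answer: -6622468556/6858967 ≈ -965.52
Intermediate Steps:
X(k, M) = -5*(3 + M)**2
A(E) = 4 + 2*E (A(E) = 4 + (E + E) = 4 + 2*E)
B(T) = T + T**2 (B(T) = T**2 + T = T + T**2)
-293446/221257 + B(X(3, -10))/A((-8 - 3)*3) = -293446/221257 + ((-5*(3 - 10)**2)*(1 - 5*(3 - 10)**2))/(4 + 2*((-8 - 3)*3)) = -293446*1/221257 + ((-5*(-7)**2)*(1 - 5*(-7)**2))/(4 + 2*(-11*3)) = -293446/221257 + ((-5*49)*(1 - 5*49))/(4 + 2*(-33)) = -293446/221257 + (-245*(1 - 245))/(4 - 66) = -293446/221257 - 245*(-244)/(-62) = -293446/221257 + 59780*(-1/62) = -293446/221257 - 29890/31 = -6622468556/6858967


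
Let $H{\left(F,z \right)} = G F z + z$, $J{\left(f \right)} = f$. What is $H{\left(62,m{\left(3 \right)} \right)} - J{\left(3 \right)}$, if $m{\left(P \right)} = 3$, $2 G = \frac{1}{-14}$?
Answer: $- \frac{93}{14} \approx -6.6429$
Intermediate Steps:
$G = - \frac{1}{28}$ ($G = \frac{1}{2 \left(-14\right)} = \frac{1}{2} \left(- \frac{1}{14}\right) = - \frac{1}{28} \approx -0.035714$)
$H{\left(F,z \right)} = z - \frac{F z}{28}$ ($H{\left(F,z \right)} = - \frac{F}{28} z + z = - \frac{F z}{28} + z = z - \frac{F z}{28}$)
$H{\left(62,m{\left(3 \right)} \right)} - J{\left(3 \right)} = \frac{1}{28} \cdot 3 \left(28 - 62\right) - 3 = \frac{1}{28} \cdot 3 \left(-34\right) - 3 = - \frac{51}{14} - 3 = - \frac{93}{14}$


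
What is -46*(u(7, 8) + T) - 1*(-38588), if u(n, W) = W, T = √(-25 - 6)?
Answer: 38220 - 46*I*√31 ≈ 38220.0 - 256.12*I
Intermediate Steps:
T = I*√31 (T = √(-31) = I*√31 ≈ 5.5678*I)
-46*(u(7, 8) + T) - 1*(-38588) = -46*(8 + I*√31) - 1*(-38588) = (-368 - 46*I*√31) + 38588 = 38220 - 46*I*√31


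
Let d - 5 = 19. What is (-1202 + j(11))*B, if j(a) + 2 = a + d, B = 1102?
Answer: -1288238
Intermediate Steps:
d = 24 (d = 5 + 19 = 24)
j(a) = 22 + a (j(a) = -2 + (a + 24) = -2 + (24 + a) = 22 + a)
(-1202 + j(11))*B = (-1202 + (22 + 11))*1102 = (-1202 + 33)*1102 = -1169*1102 = -1288238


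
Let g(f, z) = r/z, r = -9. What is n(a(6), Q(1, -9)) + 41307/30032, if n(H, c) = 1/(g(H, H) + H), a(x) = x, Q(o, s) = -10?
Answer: 431827/270288 ≈ 1.5977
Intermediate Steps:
g(f, z) = -9/z
n(H, c) = 1/(H - 9/H) (n(H, c) = 1/(-9/H + H) = 1/(H - 9/H))
n(a(6), Q(1, -9)) + 41307/30032 = 6/(-9 + 6**2) + 41307/30032 = 6/(-9 + 36) + 41307*(1/30032) = 6/27 + 41307/30032 = 6*(1/27) + 41307/30032 = 2/9 + 41307/30032 = 431827/270288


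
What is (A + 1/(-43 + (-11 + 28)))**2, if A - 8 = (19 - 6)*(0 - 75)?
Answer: 632170449/676 ≈ 9.3516e+5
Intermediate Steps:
A = -967 (A = 8 + (19 - 6)*(0 - 75) = 8 + 13*(-75) = 8 - 975 = -967)
(A + 1/(-43 + (-11 + 28)))**2 = (-967 + 1/(-43 + (-11 + 28)))**2 = (-967 + 1/(-43 + 17))**2 = (-967 + 1/(-26))**2 = (-967 - 1/26)**2 = (-25143/26)**2 = 632170449/676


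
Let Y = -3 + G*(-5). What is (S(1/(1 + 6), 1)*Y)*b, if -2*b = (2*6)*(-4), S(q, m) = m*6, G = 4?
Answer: -3312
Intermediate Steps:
S(q, m) = 6*m
Y = -23 (Y = -3 + 4*(-5) = -3 - 20 = -23)
b = 24 (b = -2*6*(-4)/2 = -6*(-4) = -½*(-48) = 24)
(S(1/(1 + 6), 1)*Y)*b = ((6*1)*(-23))*24 = (6*(-23))*24 = -138*24 = -3312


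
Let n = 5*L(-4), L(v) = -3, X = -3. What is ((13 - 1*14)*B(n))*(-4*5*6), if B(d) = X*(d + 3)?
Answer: 4320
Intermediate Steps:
n = -15 (n = 5*(-3) = -15)
B(d) = -9 - 3*d (B(d) = -3*(d + 3) = -3*(3 + d) = -9 - 3*d)
((13 - 1*14)*B(n))*(-4*5*6) = ((13 - 1*14)*(-9 - 3*(-15)))*(-4*5*6) = ((13 - 14)*(-9 + 45))*(-20*6) = -1*36*(-120) = -36*(-120) = 4320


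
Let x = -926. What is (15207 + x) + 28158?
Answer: 42439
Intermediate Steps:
(15207 + x) + 28158 = (15207 - 926) + 28158 = 14281 + 28158 = 42439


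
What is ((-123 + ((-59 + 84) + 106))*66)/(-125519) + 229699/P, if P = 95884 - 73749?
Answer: 28819901501/2778363065 ≈ 10.373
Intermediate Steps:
P = 22135
((-123 + ((-59 + 84) + 106))*66)/(-125519) + 229699/P = ((-123 + ((-59 + 84) + 106))*66)/(-125519) + 229699/22135 = ((-123 + (25 + 106))*66)*(-1/125519) + 229699*(1/22135) = ((-123 + 131)*66)*(-1/125519) + 229699/22135 = (8*66)*(-1/125519) + 229699/22135 = 528*(-1/125519) + 229699/22135 = -528/125519 + 229699/22135 = 28819901501/2778363065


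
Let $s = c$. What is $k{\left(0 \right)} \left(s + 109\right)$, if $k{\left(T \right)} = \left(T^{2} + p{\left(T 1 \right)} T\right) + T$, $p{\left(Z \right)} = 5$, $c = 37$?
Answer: $0$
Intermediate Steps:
$s = 37$
$k{\left(T \right)} = T^{2} + 6 T$ ($k{\left(T \right)} = \left(T^{2} + 5 T\right) + T = T^{2} + 6 T$)
$k{\left(0 \right)} \left(s + 109\right) = 0 \left(6 + 0\right) \left(37 + 109\right) = 0 \cdot 6 \cdot 146 = 0 \cdot 146 = 0$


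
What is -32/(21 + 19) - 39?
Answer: -199/5 ≈ -39.800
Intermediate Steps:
-32/(21 + 19) - 39 = -32/40 - 39 = (1/40)*(-32) - 39 = -⅘ - 39 = -199/5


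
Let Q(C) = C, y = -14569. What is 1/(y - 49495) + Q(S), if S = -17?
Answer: -1089089/64064 ≈ -17.000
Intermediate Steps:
1/(y - 49495) + Q(S) = 1/(-14569 - 49495) - 17 = 1/(-64064) - 17 = -1/64064 - 17 = -1089089/64064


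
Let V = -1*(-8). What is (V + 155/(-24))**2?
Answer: 1369/576 ≈ 2.3767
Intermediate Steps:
V = 8
(V + 155/(-24))**2 = (8 + 155/(-24))**2 = (8 + 155*(-1/24))**2 = (8 - 155/24)**2 = (37/24)**2 = 1369/576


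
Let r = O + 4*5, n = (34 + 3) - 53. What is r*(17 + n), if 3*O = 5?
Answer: 65/3 ≈ 21.667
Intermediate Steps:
O = 5/3 (O = (⅓)*5 = 5/3 ≈ 1.6667)
n = -16 (n = 37 - 53 = -16)
r = 65/3 (r = 5/3 + 4*5 = 5/3 + 20 = 65/3 ≈ 21.667)
r*(17 + n) = 65*(17 - 16)/3 = (65/3)*1 = 65/3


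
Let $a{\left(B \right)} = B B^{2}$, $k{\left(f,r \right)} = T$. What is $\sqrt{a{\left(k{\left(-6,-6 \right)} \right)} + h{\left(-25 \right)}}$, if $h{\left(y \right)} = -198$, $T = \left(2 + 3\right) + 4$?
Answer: $3 \sqrt{59} \approx 23.043$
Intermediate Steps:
$T = 9$ ($T = 5 + 4 = 9$)
$k{\left(f,r \right)} = 9$
$a{\left(B \right)} = B^{3}$
$\sqrt{a{\left(k{\left(-6,-6 \right)} \right)} + h{\left(-25 \right)}} = \sqrt{9^{3} - 198} = \sqrt{729 - 198} = \sqrt{531} = 3 \sqrt{59}$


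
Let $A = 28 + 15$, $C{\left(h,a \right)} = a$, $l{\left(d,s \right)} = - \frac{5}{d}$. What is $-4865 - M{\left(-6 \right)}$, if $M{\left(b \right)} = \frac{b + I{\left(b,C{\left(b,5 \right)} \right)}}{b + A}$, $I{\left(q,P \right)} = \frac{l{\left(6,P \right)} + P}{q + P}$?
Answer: $- \frac{1079969}{222} \approx -4864.7$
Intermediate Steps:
$I{\left(q,P \right)} = \frac{- \frac{5}{6} + P}{P + q}$ ($I{\left(q,P \right)} = \frac{- \frac{5}{6} + P}{q + P} = \frac{\left(-5\right) \frac{1}{6} + P}{P + q} = \frac{- \frac{5}{6} + P}{P + q}$)
$A = 43$
$M{\left(b \right)} = \frac{b + \frac{25}{6 \left(5 + b\right)}}{43 + b}$ ($M{\left(b \right)} = \frac{b + \frac{- \frac{5}{6} + 5}{5 + b}}{b + 43} = \frac{b + \frac{1}{5 + b} \frac{25}{6}}{43 + b} = \frac{b + \frac{25}{6 \left(5 + b\right)}}{43 + b}$)
$-4865 - M{\left(-6 \right)} = -4865 - \frac{\frac{25}{6} - 6 \left(5 - 6\right)}{\left(5 - 6\right) \left(43 - 6\right)} = -4865 - \frac{\frac{25}{6} - -6}{\left(-1\right) 37} = -4865 - \left(-1\right) \frac{1}{37} \left(\frac{25}{6} + 6\right) = -4865 - \left(-1\right) \frac{1}{37} \cdot \frac{61}{6} = -4865 - - \frac{61}{222} = -4865 + \frac{61}{222} = - \frac{1079969}{222}$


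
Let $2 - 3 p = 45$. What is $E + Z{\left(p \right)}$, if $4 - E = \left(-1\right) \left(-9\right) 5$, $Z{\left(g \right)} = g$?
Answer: $- \frac{166}{3} \approx -55.333$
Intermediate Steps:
$p = - \frac{43}{3}$ ($p = \frac{2}{3} - 15 = - \frac{43}{3} \approx -14.333$)
$E = -41$ ($E = 4 - \left(-1\right) \left(-9\right) 5 = 4 - 9 \cdot 5 = 4 - 45 = -41$)
$E + Z{\left(p \right)} = -41 - \frac{43}{3} = - \frac{166}{3}$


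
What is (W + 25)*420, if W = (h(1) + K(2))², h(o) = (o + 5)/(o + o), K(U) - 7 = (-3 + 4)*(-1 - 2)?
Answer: 31080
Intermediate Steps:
K(U) = 4 (K(U) = 7 + (-3 + 4)*(-1 - 2) = 7 + 1*(-3) = 7 - 3 = 4)
h(o) = (5 + o)/(2*o) (h(o) = (5 + o)/((2*o)) = (5 + o)*(1/(2*o)) = (5 + o)/(2*o))
W = 49 (W = ((½)*(5 + 1)/1 + 4)² = ((½)*1*6 + 4)² = (3 + 4)² = 7² = 49)
(W + 25)*420 = (49 + 25)*420 = 74*420 = 31080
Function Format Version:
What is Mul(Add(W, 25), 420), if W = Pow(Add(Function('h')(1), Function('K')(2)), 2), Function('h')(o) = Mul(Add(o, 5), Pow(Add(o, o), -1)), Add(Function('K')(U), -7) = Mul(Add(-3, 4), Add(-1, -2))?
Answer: 31080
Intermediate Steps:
Function('K')(U) = 4 (Function('K')(U) = Add(7, Mul(Add(-3, 4), Add(-1, -2))) = Add(7, Mul(1, -3)) = Add(7, -3) = 4)
Function('h')(o) = Mul(Rational(1, 2), Pow(o, -1), Add(5, o)) (Function('h')(o) = Mul(Add(5, o), Pow(Mul(2, o), -1)) = Mul(Add(5, o), Mul(Rational(1, 2), Pow(o, -1))) = Mul(Rational(1, 2), Pow(o, -1), Add(5, o)))
W = 49 (W = Pow(Add(Mul(Rational(1, 2), Pow(1, -1), Add(5, 1)), 4), 2) = Pow(Add(Mul(Rational(1, 2), 1, 6), 4), 2) = Pow(Add(3, 4), 2) = Pow(7, 2) = 49)
Mul(Add(W, 25), 420) = Mul(Add(49, 25), 420) = Mul(74, 420) = 31080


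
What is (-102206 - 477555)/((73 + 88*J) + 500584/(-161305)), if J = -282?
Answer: 93518348105/3991670199 ≈ 23.428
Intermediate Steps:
(-102206 - 477555)/((73 + 88*J) + 500584/(-161305)) = (-102206 - 477555)/((73 + 88*(-282)) + 500584/(-161305)) = -579761/((73 - 24816) + 500584*(-1/161305)) = -579761/(-24743 - 500584/161305) = -579761/(-3991670199/161305) = -579761*(-161305/3991670199) = 93518348105/3991670199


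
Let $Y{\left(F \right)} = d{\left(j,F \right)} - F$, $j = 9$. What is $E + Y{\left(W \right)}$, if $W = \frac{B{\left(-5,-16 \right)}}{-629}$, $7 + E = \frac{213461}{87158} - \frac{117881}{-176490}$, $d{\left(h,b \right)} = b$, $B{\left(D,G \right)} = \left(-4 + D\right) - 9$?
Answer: $- \frac{14932400963}{3845628855} \approx -3.883$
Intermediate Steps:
$B{\left(D,G \right)} = -13 + D$
$E = - \frac{14932400963}{3845628855}$ ($E = -7 + \left(\frac{213461}{87158} - \frac{117881}{-176490}\right) = -7 + \left(213461 \cdot \frac{1}{87158} - - \frac{117881}{176490}\right) = -7 + \left(\frac{213461}{87158} + \frac{117881}{176490}\right) = -7 + \frac{11987001022}{3845628855} = - \frac{14932400963}{3845628855} \approx -3.883$)
$W = \frac{18}{629}$ ($W = \frac{-13 - 5}{-629} = \left(-18\right) \left(- \frac{1}{629}\right) = \frac{18}{629} \approx 0.028617$)
$Y{\left(F \right)} = 0$ ($Y{\left(F \right)} = F - F = 0$)
$E + Y{\left(W \right)} = - \frac{14932400963}{3845628855} + 0 = - \frac{14932400963}{3845628855}$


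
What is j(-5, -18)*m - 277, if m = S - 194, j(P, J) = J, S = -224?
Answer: 7247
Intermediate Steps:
m = -418 (m = -224 - 194 = -418)
j(-5, -18)*m - 277 = -18*(-418) - 277 = 7524 - 277 = 7247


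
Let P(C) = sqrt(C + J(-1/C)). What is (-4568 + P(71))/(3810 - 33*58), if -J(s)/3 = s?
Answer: -571/237 + sqrt(89531)/67308 ≈ -2.4048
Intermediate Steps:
J(s) = -3*s
P(C) = sqrt(C + 3/C) (P(C) = sqrt(C - (-3)/C) = sqrt(C + 3/C))
(-4568 + P(71))/(3810 - 33*58) = (-4568 + sqrt(71 + 3/71))/(3810 - 33*58) = (-4568 + sqrt(71 + 3*(1/71)))/(3810 - 1914) = (-4568 + sqrt(71 + 3/71))/1896 = (-4568 + sqrt(5044/71))*(1/1896) = (-4568 + 2*sqrt(89531)/71)*(1/1896) = -571/237 + sqrt(89531)/67308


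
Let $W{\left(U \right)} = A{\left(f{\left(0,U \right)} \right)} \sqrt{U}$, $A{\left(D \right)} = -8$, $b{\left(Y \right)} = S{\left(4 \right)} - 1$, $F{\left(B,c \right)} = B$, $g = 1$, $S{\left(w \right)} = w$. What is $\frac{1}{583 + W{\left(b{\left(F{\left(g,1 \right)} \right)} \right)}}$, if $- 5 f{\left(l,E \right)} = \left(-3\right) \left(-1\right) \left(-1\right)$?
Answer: $\frac{583}{339697} + \frac{8 \sqrt{3}}{339697} \approx 0.001757$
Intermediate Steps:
$f{\left(l,E \right)} = \frac{3}{5}$ ($f{\left(l,E \right)} = - \frac{\left(-3\right) \left(-1\right) \left(-1\right)}{5} = - \frac{3 \left(-1\right)}{5} = \left(- \frac{1}{5}\right) \left(-3\right) = \frac{3}{5}$)
$b{\left(Y \right)} = 3$ ($b{\left(Y \right)} = 4 - 1 = 3$)
$W{\left(U \right)} = - 8 \sqrt{U}$
$\frac{1}{583 + W{\left(b{\left(F{\left(g,1 \right)} \right)} \right)}} = \frac{1}{583 - 8 \sqrt{3}}$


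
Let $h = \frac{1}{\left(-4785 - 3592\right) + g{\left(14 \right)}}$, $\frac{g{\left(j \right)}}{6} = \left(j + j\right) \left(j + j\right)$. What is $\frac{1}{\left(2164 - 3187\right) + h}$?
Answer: $- \frac{3673}{3757480} \approx -0.00097752$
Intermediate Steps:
$g{\left(j \right)} = 24 j^{2}$ ($g{\left(j \right)} = 6 \left(j + j\right) \left(j + j\right) = 6 \cdot 2 j 2 j = 6 \cdot 4 j^{2} = 24 j^{2}$)
$h = - \frac{1}{3673}$ ($h = \frac{1}{\left(-4785 - 3592\right) + 24 \cdot 14^{2}} = \frac{1}{\left(-4785 - 3592\right) + 24 \cdot 196} = \frac{1}{-8377 + 4704} = \frac{1}{-3673} = - \frac{1}{3673} \approx -0.00027226$)
$\frac{1}{\left(2164 - 3187\right) + h} = \frac{1}{\left(2164 - 3187\right) - \frac{1}{3673}} = \frac{1}{-1023 - \frac{1}{3673}} = \frac{1}{- \frac{3757480}{3673}} = - \frac{3673}{3757480}$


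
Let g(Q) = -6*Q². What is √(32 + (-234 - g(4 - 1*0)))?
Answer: I*√106 ≈ 10.296*I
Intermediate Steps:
√(32 + (-234 - g(4 - 1*0))) = √(32 + (-234 - (-6)*(4 - 1*0)²)) = √(32 + (-234 - (-6)*(4 + 0)²)) = √(32 + (-234 - (-6)*4²)) = √(32 + (-234 - (-6)*16)) = √(32 + (-234 - 1*(-96))) = √(32 + (-234 + 96)) = √(32 - 138) = √(-106) = I*√106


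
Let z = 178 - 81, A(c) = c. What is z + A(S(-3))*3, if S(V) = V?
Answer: 88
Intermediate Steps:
z = 97
z + A(S(-3))*3 = 97 - 3*3 = 97 - 9 = 88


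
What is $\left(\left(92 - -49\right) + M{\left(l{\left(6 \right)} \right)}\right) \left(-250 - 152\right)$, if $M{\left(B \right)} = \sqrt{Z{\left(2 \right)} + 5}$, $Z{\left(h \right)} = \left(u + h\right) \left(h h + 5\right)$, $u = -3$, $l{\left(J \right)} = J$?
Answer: $-56682 - 804 i \approx -56682.0 - 804.0 i$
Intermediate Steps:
$Z{\left(h \right)} = \left(-3 + h\right) \left(5 + h^{2}\right)$ ($Z{\left(h \right)} = \left(-3 + h\right) \left(h h + 5\right) = \left(-3 + h\right) \left(h^{2} + 5\right) = \left(-3 + h\right) \left(5 + h^{2}\right)$)
$M{\left(B \right)} = 2 i$ ($M{\left(B \right)} = \sqrt{\left(-15 + 2^{3} - 3 \cdot 2^{2} + 5 \cdot 2\right) + 5} = \sqrt{\left(-15 + 8 - 12 + 10\right) + 5} = \sqrt{-9 + 5} = \sqrt{-4} = 2 i$)
$\left(\left(92 - -49\right) + M{\left(l{\left(6 \right)} \right)}\right) \left(-250 - 152\right) = \left(\left(92 - -49\right) + 2 i\right) \left(-250 - 152\right) = \left(\left(92 + 49\right) + 2 i\right) \left(-402\right) = \left(141 + 2 i\right) \left(-402\right) = -56682 - 804 i$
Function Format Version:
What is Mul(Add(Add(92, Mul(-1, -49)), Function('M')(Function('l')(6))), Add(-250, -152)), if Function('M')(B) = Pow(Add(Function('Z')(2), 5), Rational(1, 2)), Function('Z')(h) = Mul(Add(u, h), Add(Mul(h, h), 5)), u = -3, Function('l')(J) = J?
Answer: Add(-56682, Mul(-804, I)) ≈ Add(-56682., Mul(-804.00, I))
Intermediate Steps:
Function('Z')(h) = Mul(Add(-3, h), Add(5, Pow(h, 2))) (Function('Z')(h) = Mul(Add(-3, h), Add(Mul(h, h), 5)) = Mul(Add(-3, h), Add(Pow(h, 2), 5)) = Mul(Add(-3, h), Add(5, Pow(h, 2))))
Function('M')(B) = Mul(2, I) (Function('M')(B) = Pow(Add(Add(-15, Pow(2, 3), Mul(-3, Pow(2, 2)), Mul(5, 2)), 5), Rational(1, 2)) = Pow(Add(Add(-15, 8, Mul(-3, 4), 10), 5), Rational(1, 2)) = Pow(Add(Add(-15, 8, -12, 10), 5), Rational(1, 2)) = Pow(Add(-9, 5), Rational(1, 2)) = Pow(-4, Rational(1, 2)) = Mul(2, I))
Mul(Add(Add(92, Mul(-1, -49)), Function('M')(Function('l')(6))), Add(-250, -152)) = Mul(Add(Add(92, Mul(-1, -49)), Mul(2, I)), Add(-250, -152)) = Mul(Add(Add(92, 49), Mul(2, I)), -402) = Mul(Add(141, Mul(2, I)), -402) = Add(-56682, Mul(-804, I))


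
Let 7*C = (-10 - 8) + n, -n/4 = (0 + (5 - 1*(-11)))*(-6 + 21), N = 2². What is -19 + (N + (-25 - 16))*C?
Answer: 36053/7 ≈ 5150.4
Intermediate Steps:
N = 4
n = -960 (n = -4*(0 + (5 - 1*(-11)))*(-6 + 21) = -4*(0 + (5 + 11))*15 = -4*(0 + 16)*15 = -64*15 = -4*240 = -960)
C = -978/7 (C = ((-10 - 8) - 960)/7 = (-18 - 960)/7 = (⅐)*(-978) = -978/7 ≈ -139.71)
-19 + (N + (-25 - 16))*C = -19 + (4 + (-25 - 16))*(-978/7) = -19 + (4 - 41)*(-978/7) = -19 - 37*(-978/7) = -19 + 36186/7 = 36053/7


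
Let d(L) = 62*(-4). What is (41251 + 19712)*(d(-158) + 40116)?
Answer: 2430472884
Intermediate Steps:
d(L) = -248
(41251 + 19712)*(d(-158) + 40116) = (41251 + 19712)*(-248 + 40116) = 60963*39868 = 2430472884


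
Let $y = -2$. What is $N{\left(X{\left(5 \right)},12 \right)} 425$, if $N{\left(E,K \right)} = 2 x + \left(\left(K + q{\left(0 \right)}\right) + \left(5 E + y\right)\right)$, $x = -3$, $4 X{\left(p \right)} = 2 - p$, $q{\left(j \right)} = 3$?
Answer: $\frac{5525}{4} \approx 1381.3$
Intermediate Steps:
$X{\left(p \right)} = \frac{1}{2} - \frac{p}{4}$ ($X{\left(p \right)} = \frac{2 - p}{4} = \frac{1}{2} - \frac{p}{4}$)
$N{\left(E,K \right)} = -5 + K + 5 E$ ($N{\left(E,K \right)} = 2 \left(-3\right) + \left(\left(K + 3\right) + \left(5 E - 2\right)\right) = -6 + \left(\left(3 + K\right) + \left(-2 + 5 E\right)\right) = -6 + \left(1 + K + 5 E\right) = -5 + K + 5 E$)
$N{\left(X{\left(5 \right)},12 \right)} 425 = \left(-5 + 12 + 5 \left(\frac{1}{2} - \frac{5}{4}\right)\right) 425 = \left(-5 + 12 + 5 \left(- \frac{3}{4}\right)\right) 425 = \left(-5 + 12 - \frac{15}{4}\right) 425 = \frac{13}{4} \cdot 425 = \frac{5525}{4}$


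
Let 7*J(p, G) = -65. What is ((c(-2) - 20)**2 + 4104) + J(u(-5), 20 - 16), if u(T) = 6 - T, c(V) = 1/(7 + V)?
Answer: 785182/175 ≈ 4486.8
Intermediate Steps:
J(p, G) = -65/7 (J(p, G) = (1/7)*(-65) = -65/7)
((c(-2) - 20)**2 + 4104) + J(u(-5), 20 - 16) = ((1/(7 - 2) - 20)**2 + 4104) - 65/7 = ((1/5 - 20)**2 + 4104) - 65/7 = ((-99/5)**2 + 4104) - 65/7 = (9801/25 + 4104) - 65/7 = 112401/25 - 65/7 = 785182/175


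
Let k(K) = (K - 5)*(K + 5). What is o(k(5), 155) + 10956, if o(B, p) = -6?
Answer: 10950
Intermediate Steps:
k(K) = (-5 + K)*(5 + K)
o(k(5), 155) + 10956 = -6 + 10956 = 10950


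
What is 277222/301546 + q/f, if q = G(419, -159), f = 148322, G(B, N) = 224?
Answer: 10296416947/11181476453 ≈ 0.92085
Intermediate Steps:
q = 224
277222/301546 + q/f = 277222/301546 + 224/148322 = 277222*(1/301546) + 224*(1/148322) = 138611/150773 + 112/74161 = 10296416947/11181476453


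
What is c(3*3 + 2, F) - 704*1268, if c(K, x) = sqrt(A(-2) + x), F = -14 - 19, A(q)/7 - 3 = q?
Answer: -892672 + I*sqrt(26) ≈ -8.9267e+5 + 5.099*I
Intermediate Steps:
A(q) = 21 + 7*q
F = -33
c(K, x) = sqrt(7 + x) (c(K, x) = sqrt((21 + 7*(-2)) + x) = sqrt((21 - 14) + x) = sqrt(7 + x))
c(3*3 + 2, F) - 704*1268 = sqrt(7 - 33) - 704*1268 = sqrt(-26) - 892672 = I*sqrt(26) - 892672 = -892672 + I*sqrt(26)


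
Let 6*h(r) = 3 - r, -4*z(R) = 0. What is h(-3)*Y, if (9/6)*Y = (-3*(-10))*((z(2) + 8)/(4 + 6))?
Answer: 16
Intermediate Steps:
z(R) = 0 (z(R) = -¼*0 = 0)
h(r) = ½ - r/6 (h(r) = (3 - r)/6 = ½ - r/6)
Y = 16 (Y = 2*((-3*(-10))*((0 + 8)/(4 + 6)))/3 = 2*(30*(8/10))/3 = 2*(30*(8*(⅒)))/3 = 2*(30*(⅘))/3 = (⅔)*24 = 16)
h(-3)*Y = (½ - ⅙*(-3))*16 = (½ + ½)*16 = 1*16 = 16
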